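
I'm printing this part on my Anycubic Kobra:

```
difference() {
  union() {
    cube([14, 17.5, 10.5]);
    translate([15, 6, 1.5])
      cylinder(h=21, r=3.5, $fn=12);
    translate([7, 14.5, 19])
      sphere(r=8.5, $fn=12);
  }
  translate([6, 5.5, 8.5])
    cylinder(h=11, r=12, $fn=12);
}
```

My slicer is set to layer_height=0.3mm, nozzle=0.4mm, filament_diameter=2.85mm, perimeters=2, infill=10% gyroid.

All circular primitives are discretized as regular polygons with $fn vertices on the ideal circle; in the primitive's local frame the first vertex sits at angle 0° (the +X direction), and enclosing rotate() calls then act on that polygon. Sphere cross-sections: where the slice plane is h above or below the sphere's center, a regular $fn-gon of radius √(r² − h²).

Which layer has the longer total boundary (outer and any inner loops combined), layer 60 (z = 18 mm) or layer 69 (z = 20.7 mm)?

layer 69 (z = 20.7 mm)

Layer 60 (z = 18): the cube is absent (z outside [0, 10.5]); the r=3.5 cylinder at (15, 6) contributes a regular 12-gon of circumradius 3.5 (perimeter = 2·12·3.500·sin(180°/12) = 21.74 mm); the r=8.5 sphere at (7, 14.5) slices to a regular 12-gon of circumradius 8.441 (√(r²−h²) with h=1 from center) (perimeter = 2·12·8.441·sin(180°/12) = 52.43 mm); Taking the union: the 2 present regions are separate (no shared area or edge), so areas and boundary lengths simply add and each stays a separate island — boundary = 74.17 mm; the r=12 cylinder at (6, 5.5) gives a regular 12-gon of circumradius 12 (constant along its height) (perimeter = 2·12·12.000·sin(180°/12) = 74.54 mm); After the difference (first − rest): starting from the result so far, the r=12 cylinder at (6, 5.5) partially overlaps it — only the 168.08 mm² overlap (of its 432.00 mm²) is removed, clipping the outline — boundary = 57.22 mm. So its perimeter = 57.22 mm. Layer 69 (z = 20.7): the cube does not reach this height (z outside [0, 10.5]); the r=3.5 cylinder at (15, 6) gives a regular 12-gon of circumradius 3.5 (constant along its height) (perimeter = 2·12·3.500·sin(180°/12) = 21.74 mm); the r=8.5 sphere at (7, 14.5) slices to a regular 12-gon of circumradius 8.328 (√(r²−h²) with h=1.7 from center) (perimeter = 2·12·8.328·sin(180°/12) = 51.73 mm); Taking the union: the 2 present regions are separate (no shared area or edge), so areas and boundary lengths simply add and each stays a separate island — boundary = 73.47 mm; the cylinder at (6, 5.5) is absent (z outside [8.5, 19.5]); After the difference (first − rest): none of the subtracted shapes is present at this height, so that combined region is unchanged — boundary = 73.47 mm. So its perimeter = 73.47 mm. Layer 69 is larger (73.47 vs 57.22 mm).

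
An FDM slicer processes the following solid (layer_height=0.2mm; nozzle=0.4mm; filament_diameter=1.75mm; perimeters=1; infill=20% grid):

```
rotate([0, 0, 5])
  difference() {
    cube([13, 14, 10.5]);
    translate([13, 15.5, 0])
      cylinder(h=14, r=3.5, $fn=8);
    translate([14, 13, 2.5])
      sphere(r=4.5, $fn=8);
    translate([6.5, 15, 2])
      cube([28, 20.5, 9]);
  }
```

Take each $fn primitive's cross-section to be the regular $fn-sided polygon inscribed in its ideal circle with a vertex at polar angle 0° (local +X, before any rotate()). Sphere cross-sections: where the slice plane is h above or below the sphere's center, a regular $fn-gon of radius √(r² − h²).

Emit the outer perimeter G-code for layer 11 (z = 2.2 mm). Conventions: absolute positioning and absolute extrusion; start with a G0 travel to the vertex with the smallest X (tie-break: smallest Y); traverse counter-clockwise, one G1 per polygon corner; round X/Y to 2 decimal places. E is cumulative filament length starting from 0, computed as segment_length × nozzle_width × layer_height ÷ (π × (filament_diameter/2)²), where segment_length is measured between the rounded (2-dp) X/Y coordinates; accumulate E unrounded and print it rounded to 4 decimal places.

At z = 2.2 mm: the 13×14 cube contributes its full rectangle; the cylinder at (13, 15.5): section is a regular 8-gon, circumradius r=3.5; the r=4.5 sphere at (14, 13) slices to a regular 8-gon of circumradius 4.490 (√(r²−h²) with h=0.3 from center); the 28×20.5 cube at (6.5, 15) contributes its full rectangle; Taking the first minus the rest: starting from the 13×14 cube, the r=3.5 cylinder at (13, 15.5) partially overlaps it — only the 3.88 mm² overlap (of its 34.65 mm²) is removed, clipping the outline; the r=4.5 sphere at (14, 13) partially overlaps it — only the 9.38 mm² overlap (of its 57.02 mm²) is removed, clipping the outline; the 28×20.5 cube at (6.5, 15) misses the remaining region (no effect) — 1 connected region; (whole slice rotated 5° about Z — lengths, areas and connectivity unchanged). The outline is a single polygon with 7 vertices. Extrusion per mm of travel: 0.4 × 0.2 / (π × 0.875²) = 0.033260. Accumulating E over each segment gives final E = 1.7536.

G0 X-1.22 Y13.95 Z2.20
G1 X0.00 Y0.00 E0.4657
G1 X12.95 Y1.13 E0.8981
G1 X12.17 Y10.02 E1.1949
G1 X9.93 Y10.73 E1.2731
G1 X8.34 Y13.78 E1.3875
G1 X8.67 Y14.81 E1.4235
G1 X-1.22 Y13.95 E1.7536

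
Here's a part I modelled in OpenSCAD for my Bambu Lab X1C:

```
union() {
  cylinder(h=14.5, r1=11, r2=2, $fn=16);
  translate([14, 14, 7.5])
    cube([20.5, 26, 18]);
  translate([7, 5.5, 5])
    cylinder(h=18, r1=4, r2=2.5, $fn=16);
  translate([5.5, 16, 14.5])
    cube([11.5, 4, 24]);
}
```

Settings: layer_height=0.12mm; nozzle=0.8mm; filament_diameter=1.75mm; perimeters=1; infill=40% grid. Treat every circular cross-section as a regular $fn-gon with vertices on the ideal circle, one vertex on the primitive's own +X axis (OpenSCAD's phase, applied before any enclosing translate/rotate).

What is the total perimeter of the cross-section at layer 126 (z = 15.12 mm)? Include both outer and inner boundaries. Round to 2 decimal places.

129.71 mm

At z = 15.12 mm: the cone is absent (z outside [0, 14.5]); the cube at (14, 14) (footprint 20.5×26) is included at this height (perimeter 93.00 mm); the cone at (7, 5.5): at t=0.562 of its height the radius interpolates to r₁+(r₂−r₁)t = 3.157, giving a regular 16-gon of that circumradius (perimeter = 2·16·3.157·sin(180°/16) = 19.71 mm); the cube at (5.5, 16) (footprint 11.5×4) is included at this height (perimeter 31.00 mm); Merging all regions: the regions partially overlap (shared area 12.00 mm²), so the edge portions inside another operand are dropped and the merged outline is re-measured after clipping — boundary = 129.71 mm. Overall, the cross-section has 2 separate islands. Total boundary length (outer) = 129.71 mm.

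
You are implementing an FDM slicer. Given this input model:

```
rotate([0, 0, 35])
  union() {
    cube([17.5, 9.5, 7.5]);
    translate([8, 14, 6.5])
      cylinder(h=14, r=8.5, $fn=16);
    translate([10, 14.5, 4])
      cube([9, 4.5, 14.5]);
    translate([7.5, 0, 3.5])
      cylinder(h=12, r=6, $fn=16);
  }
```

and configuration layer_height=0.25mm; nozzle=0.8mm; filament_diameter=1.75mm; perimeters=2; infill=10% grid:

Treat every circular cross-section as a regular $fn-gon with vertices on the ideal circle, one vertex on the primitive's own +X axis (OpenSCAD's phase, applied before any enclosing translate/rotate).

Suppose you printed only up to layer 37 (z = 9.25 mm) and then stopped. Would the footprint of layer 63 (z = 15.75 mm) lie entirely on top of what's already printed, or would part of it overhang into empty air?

entirely on top

Compare the two slices. At z = 9.25: the cube does not reach this height (z outside [0, 7.5]); the cylinder at (8, 14): section is a regular 16-gon, circumradius r=8.5 (area = (16/2)·8.500²·sin(360°/16) = 221.19 mm²); the 9×4.5 cube at (10, 14.5) contributes its full rectangle (area 40.50 mm²); the cylinder at (7.5, 0): section is a regular 16-gon, circumradius r=6 (area = (16/2)·6.000²·sin(360°/16) = 110.21 mm²); Taking the union: the regions partially overlap — summed areas 371.90 mm² minus the doubly-counted overlap 26.68 mm² gives 345.23 mm² — area = 345.23 mm²; (whole slice rotated 35° about Z — lengths, areas and connectivity unchanged). At z = 15.75: the cube is not intersected at this z (z outside [0, 7.5]); the cylinder at (8, 14): section is a regular 16-gon, circumradius r=8.5 (area = (16/2)·8.500²·sin(360°/16) = 221.19 mm²); the 9×4.5 cube at (10, 14.5) contributes its full rectangle (area 40.50 mm²); the cylinder at (7.5, 0) is not intersected at this z (z outside [3.5, 15.5]); Taking the union: the regions partially overlap — summed areas 261.69 mm² minus the doubly-counted overlap 26.07 mm² gives 235.62 mm² — area = 235.62 mm²; (rotated 35° about Z; rotation is an isometry so areas/perimeters/island counts are preserved). Checking containment: the cross-section at z = 15.75 is a subset of the cross-section at z = 9.25.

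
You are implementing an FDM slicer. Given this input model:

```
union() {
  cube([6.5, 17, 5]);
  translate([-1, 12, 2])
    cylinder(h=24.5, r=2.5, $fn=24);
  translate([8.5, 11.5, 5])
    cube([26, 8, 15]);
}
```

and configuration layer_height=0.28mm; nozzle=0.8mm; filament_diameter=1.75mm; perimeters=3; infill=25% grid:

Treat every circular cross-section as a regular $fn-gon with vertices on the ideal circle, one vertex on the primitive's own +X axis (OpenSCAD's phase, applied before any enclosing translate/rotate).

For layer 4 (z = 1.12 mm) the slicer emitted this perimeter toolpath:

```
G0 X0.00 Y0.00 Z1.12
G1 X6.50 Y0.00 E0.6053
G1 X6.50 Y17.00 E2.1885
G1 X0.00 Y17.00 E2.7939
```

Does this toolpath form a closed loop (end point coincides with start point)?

Start point (G0): (0.00, 0.00). End point (last G1): the path does not return to the start — open.

no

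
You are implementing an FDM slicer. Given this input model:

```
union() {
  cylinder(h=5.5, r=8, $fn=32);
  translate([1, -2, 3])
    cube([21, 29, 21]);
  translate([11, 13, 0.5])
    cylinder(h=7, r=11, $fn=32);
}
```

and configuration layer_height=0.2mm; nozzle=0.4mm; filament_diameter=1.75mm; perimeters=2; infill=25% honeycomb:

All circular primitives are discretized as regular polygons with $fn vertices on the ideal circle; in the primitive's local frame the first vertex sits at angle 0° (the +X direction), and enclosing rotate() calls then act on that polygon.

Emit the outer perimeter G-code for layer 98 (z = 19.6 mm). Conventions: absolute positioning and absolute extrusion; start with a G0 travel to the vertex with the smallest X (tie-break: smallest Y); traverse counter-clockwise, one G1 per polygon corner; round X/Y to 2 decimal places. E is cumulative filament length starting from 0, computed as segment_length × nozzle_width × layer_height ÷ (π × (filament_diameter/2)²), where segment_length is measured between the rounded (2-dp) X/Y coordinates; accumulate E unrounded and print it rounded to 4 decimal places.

G0 X1.00 Y-2.00 Z19.60
G1 X22.00 Y-2.00 E0.6985
G1 X22.00 Y27.00 E1.6630
G1 X1.00 Y27.00 E2.3615
G1 X1.00 Y-2.00 E3.3260

At z = 19.6 mm: the cylinder does not reach this height (z outside [0, 5.5]); the cube at (1, -2) (footprint 21×29) is included at this height; the cylinder at (11, 13) is absent (z outside [0.5, 7.5]); Merging all regions: only the 21×29 cube at (1, -2) is present, so the union is just that shape — 1 connected region. The outline is a single polygon with 4 vertices. Extrusion per mm of travel: 0.4 × 0.2 / (π × 0.875²) = 0.033260. Accumulating E over each segment gives final E = 3.3260.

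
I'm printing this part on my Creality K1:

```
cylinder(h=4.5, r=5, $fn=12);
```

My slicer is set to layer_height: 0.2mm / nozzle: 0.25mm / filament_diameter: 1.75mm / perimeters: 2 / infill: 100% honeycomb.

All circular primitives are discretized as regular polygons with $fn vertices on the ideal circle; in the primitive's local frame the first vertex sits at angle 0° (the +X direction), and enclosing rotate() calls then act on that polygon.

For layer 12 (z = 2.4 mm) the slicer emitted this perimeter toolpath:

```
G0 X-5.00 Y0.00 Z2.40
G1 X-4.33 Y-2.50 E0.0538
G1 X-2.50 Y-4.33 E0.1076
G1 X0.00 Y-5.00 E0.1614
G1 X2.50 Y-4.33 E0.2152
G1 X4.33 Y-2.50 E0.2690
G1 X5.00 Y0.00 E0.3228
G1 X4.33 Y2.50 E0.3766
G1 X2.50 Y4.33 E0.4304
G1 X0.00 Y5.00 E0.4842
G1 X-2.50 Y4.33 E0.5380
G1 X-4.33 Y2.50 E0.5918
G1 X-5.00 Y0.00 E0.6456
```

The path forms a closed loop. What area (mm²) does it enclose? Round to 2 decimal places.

75.00 mm²

Apply the shoelace formula to the sequence of (X, Y) vertices; enclosed area = 75.00 mm².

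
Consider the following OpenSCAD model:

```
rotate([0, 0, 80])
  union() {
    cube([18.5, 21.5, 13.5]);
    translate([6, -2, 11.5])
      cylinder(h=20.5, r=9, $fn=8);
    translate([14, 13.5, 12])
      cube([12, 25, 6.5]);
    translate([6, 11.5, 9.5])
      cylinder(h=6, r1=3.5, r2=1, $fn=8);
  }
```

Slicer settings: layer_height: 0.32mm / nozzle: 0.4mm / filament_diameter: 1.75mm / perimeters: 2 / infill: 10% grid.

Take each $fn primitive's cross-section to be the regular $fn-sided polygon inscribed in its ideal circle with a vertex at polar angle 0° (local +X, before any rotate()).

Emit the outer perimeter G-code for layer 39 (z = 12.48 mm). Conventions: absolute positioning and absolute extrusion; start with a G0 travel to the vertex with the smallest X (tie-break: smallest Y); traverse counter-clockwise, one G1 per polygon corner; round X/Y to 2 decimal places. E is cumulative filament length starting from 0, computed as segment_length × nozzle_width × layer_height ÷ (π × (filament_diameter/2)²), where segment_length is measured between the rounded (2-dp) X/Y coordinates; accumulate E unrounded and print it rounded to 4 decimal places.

At z = 12.48 mm: the cube (footprint 18.5×21.5) is included at this height; the cylinder at (6, -2): section is a regular 8-gon, circumradius r=9; the cube at (14, 13.5) is present — its section is the full 12×25 rectangle; the cone at (6, 11.5) contributes a regular 8-gon of circumradius 2.258 (interpolated between r1=3.5 and r2=1 at t=0.497); Taking the union: the regions partially overlap (shared area 125.07 mm²), so overlapping operands fuse into one piece — 1 connected region; (rotated 80° about Z; rotation is an isometry so areas/perimeters/island counts are preserved). The outline is a single polygon with 15 vertices. Extrusion per mm of travel: 0.4 × 0.32 / (π × 0.875²) = 0.053216. Accumulating E over each segment gives final E = 7.8379.

G0 X-35.48 Y20.47 Z12.48
G1 X-18.74 Y17.52 E0.9046
G1 X-21.17 Y3.73 E1.6497
G1 X-4.45 Y0.78 E2.5532
G1 X-4.36 Y0.40 E2.5740
G1 X1.45 Y-3.30 E2.9406
G1 X8.17 Y-1.81 E3.3069
G1 X11.87 Y4.00 E3.6734
G1 X10.38 Y10.72 E4.0397
G1 X4.57 Y14.42 E4.4063
G1 X2.46 Y13.96 E4.5212
G1 X3.21 Y18.22 E4.7514
G1 X-10.08 Y20.56 E5.4695
G1 X-8.78 Y27.95 E5.8688
G1 X-33.40 Y32.29 E7.1992
G1 X-35.48 Y20.47 E7.8379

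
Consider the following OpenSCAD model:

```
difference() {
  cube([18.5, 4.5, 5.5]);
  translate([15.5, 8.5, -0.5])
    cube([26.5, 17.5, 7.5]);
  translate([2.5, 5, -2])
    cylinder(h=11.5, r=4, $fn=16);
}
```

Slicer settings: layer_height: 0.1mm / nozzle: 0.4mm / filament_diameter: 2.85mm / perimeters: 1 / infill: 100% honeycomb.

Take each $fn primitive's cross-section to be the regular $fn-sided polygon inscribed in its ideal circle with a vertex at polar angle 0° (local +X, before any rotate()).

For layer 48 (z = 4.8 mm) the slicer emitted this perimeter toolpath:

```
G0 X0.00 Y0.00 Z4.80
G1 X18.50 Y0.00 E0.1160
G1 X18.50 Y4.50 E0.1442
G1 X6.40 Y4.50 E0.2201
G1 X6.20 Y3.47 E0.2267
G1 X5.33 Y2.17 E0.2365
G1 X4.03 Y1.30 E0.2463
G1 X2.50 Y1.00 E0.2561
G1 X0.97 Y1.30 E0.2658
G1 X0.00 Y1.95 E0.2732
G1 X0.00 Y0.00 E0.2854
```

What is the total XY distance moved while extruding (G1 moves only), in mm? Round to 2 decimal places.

45.51 mm

Sum the Euclidean lengths of each G1 segment: total = 45.51 mm.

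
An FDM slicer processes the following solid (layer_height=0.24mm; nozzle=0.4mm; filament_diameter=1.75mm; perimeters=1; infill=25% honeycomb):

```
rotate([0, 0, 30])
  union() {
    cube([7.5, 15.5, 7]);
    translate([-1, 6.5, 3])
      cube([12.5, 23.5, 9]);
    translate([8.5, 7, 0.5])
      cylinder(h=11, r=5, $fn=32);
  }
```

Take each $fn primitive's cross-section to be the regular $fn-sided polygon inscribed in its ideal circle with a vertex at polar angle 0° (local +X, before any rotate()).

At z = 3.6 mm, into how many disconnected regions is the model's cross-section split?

1

At z = 3.6 mm: the cube is present — its section is the full 7.5×15.5 rectangle; the cube at (-1, 6.5) (footprint 12.5×23.5) is included at this height; the cylinder at (8.5, 7): section is a regular 32-gon, circumradius r=5; Combining (union): the regions partially overlap (shared area 117.56 mm²), so overlapping operands fuse into one piece — 1 connected region; (whole slice rotated 30° about Z — lengths, areas and connectivity unchanged). The result has 1 disconnected region.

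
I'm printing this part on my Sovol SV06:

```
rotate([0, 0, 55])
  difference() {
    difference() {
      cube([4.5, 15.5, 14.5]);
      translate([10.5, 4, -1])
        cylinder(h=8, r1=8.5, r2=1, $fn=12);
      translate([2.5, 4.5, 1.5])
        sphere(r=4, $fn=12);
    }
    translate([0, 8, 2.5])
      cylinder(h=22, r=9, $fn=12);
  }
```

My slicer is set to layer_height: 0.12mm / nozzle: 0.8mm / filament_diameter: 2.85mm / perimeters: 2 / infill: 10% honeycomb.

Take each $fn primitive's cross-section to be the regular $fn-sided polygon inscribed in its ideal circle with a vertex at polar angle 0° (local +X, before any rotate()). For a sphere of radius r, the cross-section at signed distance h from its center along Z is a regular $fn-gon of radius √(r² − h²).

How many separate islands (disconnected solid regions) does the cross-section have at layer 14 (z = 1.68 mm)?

At z = 1.68 mm: the cube is present — its section is the full 4.5×15.5 rectangle; the cone at (10.5, 4) (r1=8.5→r2=1) has section circumradius 5.988 here — a regular 12-gon; the sphere at (2.5, 4.5): section is a regular 12-gon, circumradius = √(r²−h²) = √(4²−0.18²) = 3.996; Taking the first minus the rest: starting from the 4.5×15.5 cube, the cone at (10.5, 4) misses the remaining region (no effect); the r=4 sphere at (2.5, 4.5) partially overlaps it — only the 33.03 mm² overlap (of its 47.90 mm²) is removed, clipping the outline — 2 connected regions; the cylinder at (0, 8) does not reach this height (z outside [2.5, 24.5]); After the difference (first − rest): none of the subtracted shapes is present at this height, so that combined region is unchanged — 2 connected regions; (rotated 55° about Z; rotation is an isometry so areas/perimeters/island counts are preserved). Overall, the cross-section has 2 separate islands. Island count = 2.

2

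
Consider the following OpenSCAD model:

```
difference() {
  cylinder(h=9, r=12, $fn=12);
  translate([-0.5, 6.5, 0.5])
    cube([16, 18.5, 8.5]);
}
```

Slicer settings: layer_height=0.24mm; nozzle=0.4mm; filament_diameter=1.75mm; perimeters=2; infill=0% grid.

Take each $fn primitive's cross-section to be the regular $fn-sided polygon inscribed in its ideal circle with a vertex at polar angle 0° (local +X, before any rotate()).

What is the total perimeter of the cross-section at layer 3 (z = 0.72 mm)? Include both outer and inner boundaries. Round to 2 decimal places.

78.06 mm

At z = 0.72 mm: the r=12 cylinder contributes a regular 12-gon of circumradius 12 (perimeter = 2·12·12.000·sin(180°/12) = 74.54 mm); the 16×18.5 cube at (-0.5, 6.5) contributes its full rectangle (perimeter 69.00 mm); Subtracting the remaining from the first: starting from the r=12 cylinder, the 16×18.5 cube at (-0.5, 6.5) partially overlaps it — only the 38.47 mm² overlap (of its 296.00 mm²) is removed, clipping the outline — boundary = 78.06 mm. Overall, the cross-section is a single solid region. Total boundary length (outer) = 78.06 mm.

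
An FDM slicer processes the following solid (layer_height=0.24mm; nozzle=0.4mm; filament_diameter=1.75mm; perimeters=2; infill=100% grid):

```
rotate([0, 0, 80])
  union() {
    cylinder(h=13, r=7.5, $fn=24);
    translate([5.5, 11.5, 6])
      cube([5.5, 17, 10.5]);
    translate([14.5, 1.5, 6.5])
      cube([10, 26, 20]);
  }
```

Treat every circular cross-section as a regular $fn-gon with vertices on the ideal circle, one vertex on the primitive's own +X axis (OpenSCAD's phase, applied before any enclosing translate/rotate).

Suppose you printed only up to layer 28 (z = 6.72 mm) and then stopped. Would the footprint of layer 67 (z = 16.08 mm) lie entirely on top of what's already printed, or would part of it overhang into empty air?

entirely on top

Compare the two slices. At z = 6.72: the r=7.5 cylinder contributes a regular 24-gon of circumradius 7.5 (area = (24/2)·7.500²·sin(360°/24) = 174.70 mm²); the cube at (5.5, 11.5) (footprint 5.5×17) is included at this height (area 93.50 mm²); the cube at (14.5, 1.5) (footprint 10×26) is included at this height (area 260.00 mm²); Combining (union): the 3 present regions are separate (no shared area or edge), so areas and boundary lengths simply add and each stays a separate island — area = 528.20 mm²; (rotated 80° about Z; rotation is an isometry so areas/perimeters/island counts are preserved). At z = 16.08: the cylinder does not reach this height (z outside [0, 13]); the 5.5×17 cube at (5.5, 11.5) contributes its full rectangle (area 93.50 mm²); the cube at (14.5, 1.5) (footprint 10×26) is included at this height (area 260.00 mm²); Taking the union: the 2 present regions are separate (no shared area or edge), so areas and boundary lengths simply add and each stays a separate island — area = 353.50 mm²; (whole slice rotated 80° about Z — lengths, areas and connectivity unchanged). Checking containment: the cross-section at z = 16.08 is a subset of the cross-section at z = 6.72.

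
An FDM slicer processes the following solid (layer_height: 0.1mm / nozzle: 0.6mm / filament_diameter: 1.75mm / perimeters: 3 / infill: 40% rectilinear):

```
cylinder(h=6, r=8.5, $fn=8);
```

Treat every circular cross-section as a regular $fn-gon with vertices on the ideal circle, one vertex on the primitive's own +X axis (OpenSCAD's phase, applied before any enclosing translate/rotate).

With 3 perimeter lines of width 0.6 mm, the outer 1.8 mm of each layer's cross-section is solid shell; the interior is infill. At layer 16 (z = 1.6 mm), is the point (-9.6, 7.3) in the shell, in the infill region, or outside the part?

At z = 1.6 mm: the r=8.5 cylinder gives a regular 8-gon of circumradius 8.5 (constant along its height). Overall, the cross-section is a single solid region. The nearest boundary edge runs (-6.01, 6.01)→(-8.50, 0.00); distance from the point to it = 3.81 mm. The point is not inside any of the regions above, so it lies outside the cross-section (3.81 mm from the nearest boundary).

outside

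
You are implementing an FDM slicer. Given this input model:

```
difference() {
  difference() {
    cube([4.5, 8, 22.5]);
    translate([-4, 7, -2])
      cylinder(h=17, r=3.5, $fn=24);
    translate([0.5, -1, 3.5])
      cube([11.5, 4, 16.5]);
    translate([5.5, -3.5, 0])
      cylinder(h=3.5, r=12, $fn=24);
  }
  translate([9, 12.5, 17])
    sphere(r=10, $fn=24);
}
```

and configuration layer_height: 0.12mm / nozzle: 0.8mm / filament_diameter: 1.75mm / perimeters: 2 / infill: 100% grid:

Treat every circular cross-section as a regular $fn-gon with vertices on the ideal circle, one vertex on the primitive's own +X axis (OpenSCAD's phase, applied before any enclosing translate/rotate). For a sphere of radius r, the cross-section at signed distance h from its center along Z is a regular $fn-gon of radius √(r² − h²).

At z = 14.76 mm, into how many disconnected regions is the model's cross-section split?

At z = 14.76 mm: the 4.5×8 cube contributes its full rectangle; the cylinder at (-4, 7): section is a regular 24-gon, circumradius r=3.5; the cube at (0.5, -1) is present — its section is the full 11.5×4 rectangle; the cylinder at (5.5, -3.5) is absent (z outside [0, 3.5]); Subtracting the remaining from the first: starting from the 4.5×8 cube, the r=3.5 cylinder at (-4, 7) misses the remaining region (no effect); the 11.5×4 cube at (0.5, -1) partially overlaps it — only the 12.00 mm² overlap (of its 46.00 mm²) is removed, clipping the outline — 1 connected region; the sphere at (9, 12.5): section is a regular 24-gon, circumradius = √(r²−h²) = √(10²−2.24²) = 9.746; Taking the first minus the rest: starting from that combined region, the r=10 sphere at (9, 12.5) partially overlaps it — only the 10.06 mm² overlap (of its 295.00 mm²) is removed, clipping the outline — 1 connected region. The result has 1 disconnected region.

1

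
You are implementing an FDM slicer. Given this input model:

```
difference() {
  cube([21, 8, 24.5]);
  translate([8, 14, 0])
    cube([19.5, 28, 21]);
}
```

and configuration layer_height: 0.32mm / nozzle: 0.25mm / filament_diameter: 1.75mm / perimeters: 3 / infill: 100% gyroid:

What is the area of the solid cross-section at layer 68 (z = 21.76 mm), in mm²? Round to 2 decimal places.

At z = 21.76 mm: the 21×8 cube contributes its full rectangle (area 168.00 mm²); the cube at (8, 14) does not reach this height (z outside [0, 21]); After the difference (first − rest): none of the subtracted shapes is present at this height, so the 21×8 cube is unchanged — area = 168.00 mm². Overall, the cross-section is a single solid region. Net area = 168.00 mm².

168.00 mm²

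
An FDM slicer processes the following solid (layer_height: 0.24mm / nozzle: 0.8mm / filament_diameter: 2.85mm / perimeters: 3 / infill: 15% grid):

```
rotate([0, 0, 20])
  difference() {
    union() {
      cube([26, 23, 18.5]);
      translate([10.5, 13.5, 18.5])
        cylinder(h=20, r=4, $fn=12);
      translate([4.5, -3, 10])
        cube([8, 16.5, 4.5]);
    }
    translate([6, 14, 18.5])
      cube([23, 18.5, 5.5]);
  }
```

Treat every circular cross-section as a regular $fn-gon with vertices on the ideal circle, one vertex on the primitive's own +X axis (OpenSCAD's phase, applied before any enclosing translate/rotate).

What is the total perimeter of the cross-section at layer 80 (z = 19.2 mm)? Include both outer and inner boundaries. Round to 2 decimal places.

At z = 19.2 mm: the cube does not reach this height (z outside [0, 18.5]); the r=4 cylinder at (10.5, 13.5) contributes a regular 12-gon of circumradius 4 (perimeter = 2·12·4.000·sin(180°/12) = 24.85 mm); the cube at (4.5, -3) is absent (z outside [10, 14.5]); Taking the union: only the r=4 cylinder at (10.5, 13.5) is present, so the union is just that shape — boundary = 24.85 mm; the 23×18.5 cube at (6, 14) contributes its full rectangle (perimeter 83.00 mm); Subtracting the remaining from the first: starting from the result so far, the 23×18.5 cube at (6, 14) partially overlaps it — only the 20.07 mm² overlap (of its 425.50 mm²) is removed, clipping the outline — boundary = 21.19 mm; (whole slice rotated 20° about Z — lengths, areas and connectivity unchanged). Overall, the cross-section is a single solid region. Total boundary length (outer) = 21.19 mm.

21.19 mm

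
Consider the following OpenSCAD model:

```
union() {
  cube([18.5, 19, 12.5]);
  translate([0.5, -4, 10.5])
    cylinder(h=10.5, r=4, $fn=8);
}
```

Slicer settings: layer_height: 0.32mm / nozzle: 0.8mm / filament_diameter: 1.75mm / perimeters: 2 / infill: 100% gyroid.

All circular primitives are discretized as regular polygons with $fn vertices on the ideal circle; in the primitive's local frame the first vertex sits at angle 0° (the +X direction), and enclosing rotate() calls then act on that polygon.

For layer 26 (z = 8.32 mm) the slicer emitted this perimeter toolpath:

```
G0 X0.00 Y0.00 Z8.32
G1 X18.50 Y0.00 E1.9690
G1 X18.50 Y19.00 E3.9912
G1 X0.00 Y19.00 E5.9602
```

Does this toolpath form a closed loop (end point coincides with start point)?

no

Start point (G0): (0.00, 0.00). End point (last G1): the path does not return to the start — open.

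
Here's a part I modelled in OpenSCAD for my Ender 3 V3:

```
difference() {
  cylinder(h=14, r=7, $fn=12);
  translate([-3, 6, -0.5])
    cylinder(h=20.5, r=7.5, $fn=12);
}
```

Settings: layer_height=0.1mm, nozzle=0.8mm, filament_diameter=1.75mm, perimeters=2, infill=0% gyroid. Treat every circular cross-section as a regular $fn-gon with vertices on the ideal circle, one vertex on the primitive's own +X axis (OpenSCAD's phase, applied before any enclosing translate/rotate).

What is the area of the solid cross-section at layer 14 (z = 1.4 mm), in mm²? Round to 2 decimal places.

80.73 mm²

At z = 1.4 mm: the r=7 cylinder contributes a regular 12-gon of circumradius 7 (area = (12/2)·7.000²·sin(360°/12) = 147.00 mm²); the r=7.5 cylinder at (-3, 6) contributes a regular 12-gon of circumradius 7.5 (area = (12/2)·7.500²·sin(360°/12) = 168.75 mm²); After the difference (first − rest): starting from the r=7 cylinder (147.00 mm²), the r=7.5 cylinder at (-3, 6) partially overlaps it — only the 66.27 mm² overlap (of its 168.75 mm²) is removed, clipping the outline — area = 80.73 mm². Overall, the cross-section is a single solid region. Net area = 80.73 mm².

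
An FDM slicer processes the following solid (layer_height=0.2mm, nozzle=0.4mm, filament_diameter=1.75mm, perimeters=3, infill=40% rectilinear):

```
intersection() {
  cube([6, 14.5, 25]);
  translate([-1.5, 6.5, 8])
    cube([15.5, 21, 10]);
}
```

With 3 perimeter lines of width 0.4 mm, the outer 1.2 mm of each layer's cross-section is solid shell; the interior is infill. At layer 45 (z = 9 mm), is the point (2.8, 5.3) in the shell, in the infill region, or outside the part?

At z = 9 mm: the 6×14.5 cube contributes its full rectangle; the cube at (-1.5, 6.5) (footprint 15.5×21) is included at this height; After intersecting: the 15.5×21 cube at (-1.5, 6.5) partially overlaps the 6×14.5 cube; clipping to the common part keeps 48.00 mm² — 1 connected region. Overall, the cross-section is a single solid region. The nearest boundary edge runs (6.00, 6.50)→(0.00, 6.50); distance from the point to it = 1.20 mm. The point is not inside any of the regions above, so it lies outside the cross-section (1.20 mm from the nearest boundary).

outside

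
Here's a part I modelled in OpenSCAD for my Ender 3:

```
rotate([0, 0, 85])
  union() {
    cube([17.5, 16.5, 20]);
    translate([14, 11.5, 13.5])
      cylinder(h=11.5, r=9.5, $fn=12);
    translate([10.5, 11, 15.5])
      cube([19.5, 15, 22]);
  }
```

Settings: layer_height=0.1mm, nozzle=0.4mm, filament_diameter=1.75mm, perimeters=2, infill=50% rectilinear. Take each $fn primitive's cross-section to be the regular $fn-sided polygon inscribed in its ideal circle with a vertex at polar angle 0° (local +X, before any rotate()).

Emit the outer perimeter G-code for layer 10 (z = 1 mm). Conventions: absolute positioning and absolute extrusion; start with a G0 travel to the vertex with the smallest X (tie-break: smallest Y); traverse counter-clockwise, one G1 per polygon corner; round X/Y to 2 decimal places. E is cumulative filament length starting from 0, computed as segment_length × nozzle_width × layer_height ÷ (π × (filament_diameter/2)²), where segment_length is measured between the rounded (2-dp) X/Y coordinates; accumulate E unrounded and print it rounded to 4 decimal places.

At z = 1 mm: the cube (footprint 17.5×16.5) is included at this height; the cylinder at (14, 11.5) is not intersected at this z (z outside [13.5, 25]); the cube at (10.5, 11) is absent (z outside [15.5, 37.5]); Merging all regions: only the 17.5×16.5 cube is present, so the union is just that shape — 1 connected region; (rotated 85° about Z; rotation is an isometry so areas/perimeters/island counts are preserved). The outline is a single polygon with 4 vertices. Extrusion per mm of travel: 0.4 × 0.1 / (π × 0.875²) = 0.016630. Accumulating E over each segment gives final E = 1.1308.

G0 X-16.44 Y1.44 Z1.00
G1 X0.00 Y0.00 E0.2744
G1 X1.53 Y17.43 E0.5654
G1 X-14.91 Y18.87 E0.8399
G1 X-16.44 Y1.44 E1.1308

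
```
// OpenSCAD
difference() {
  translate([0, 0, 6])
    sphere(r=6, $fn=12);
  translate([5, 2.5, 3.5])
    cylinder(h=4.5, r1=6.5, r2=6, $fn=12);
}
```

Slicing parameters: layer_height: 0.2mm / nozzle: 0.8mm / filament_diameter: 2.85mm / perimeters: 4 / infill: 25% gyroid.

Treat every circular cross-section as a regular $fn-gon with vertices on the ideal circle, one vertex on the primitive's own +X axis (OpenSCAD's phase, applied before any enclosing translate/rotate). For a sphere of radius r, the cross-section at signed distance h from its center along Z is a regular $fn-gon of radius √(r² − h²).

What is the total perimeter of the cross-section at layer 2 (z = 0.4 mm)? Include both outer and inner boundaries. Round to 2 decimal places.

13.38 mm

At z = 0.4 mm: the r=6 sphere contributes a regular 12-gon of circumradius √(6²−5.6²) = 2.154 (perimeter = 2·12·2.154·sin(180°/12) = 13.38 mm); the cone at (5, 2.5) does not reach this height (z outside [3.5, 8]); Subtracting the remaining from the first: none of the subtracted shapes is present at this height, so the r=6 sphere is unchanged — boundary = 13.38 mm. Overall, the cross-section is a single solid region. Total boundary length (outer) = 13.38 mm.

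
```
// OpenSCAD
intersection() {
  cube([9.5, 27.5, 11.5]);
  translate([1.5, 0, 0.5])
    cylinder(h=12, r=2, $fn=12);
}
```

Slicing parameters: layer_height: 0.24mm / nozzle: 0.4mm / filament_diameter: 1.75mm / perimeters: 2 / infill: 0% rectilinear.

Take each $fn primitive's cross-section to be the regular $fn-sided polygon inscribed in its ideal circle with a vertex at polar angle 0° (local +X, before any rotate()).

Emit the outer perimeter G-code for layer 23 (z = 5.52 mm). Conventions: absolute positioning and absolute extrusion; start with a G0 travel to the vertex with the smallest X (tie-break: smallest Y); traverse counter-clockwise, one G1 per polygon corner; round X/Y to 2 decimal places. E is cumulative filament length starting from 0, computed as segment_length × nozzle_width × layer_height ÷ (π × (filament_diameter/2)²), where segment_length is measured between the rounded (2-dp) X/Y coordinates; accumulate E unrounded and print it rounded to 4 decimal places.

At z = 5.52 mm: the cube (footprint 9.5×27.5) is included at this height; the r=2 cylinder at (1.5, 0) gives a regular 12-gon of circumradius 2 (constant along its height); Keeping only the common overlap: the r=2 cylinder at (1.5, 0) partially overlaps the 9.5×27.5 cube; clipping to the common part keeps 5.61 mm² — 1 connected region. The outline is a single polygon with 7 vertices. Extrusion per mm of travel: 0.4 × 0.24 / (π × 0.875²) = 0.039912. Accumulating E over each segment gives final E = 0.3822.

G0 X0.00 Y0.00 Z5.52
G1 X3.50 Y0.00 E0.1397
G1 X3.23 Y1.00 E0.1810
G1 X2.50 Y1.73 E0.2222
G1 X1.50 Y2.00 E0.2636
G1 X0.50 Y1.73 E0.3049
G1 X0.00 Y1.23 E0.3331
G1 X0.00 Y0.00 E0.3822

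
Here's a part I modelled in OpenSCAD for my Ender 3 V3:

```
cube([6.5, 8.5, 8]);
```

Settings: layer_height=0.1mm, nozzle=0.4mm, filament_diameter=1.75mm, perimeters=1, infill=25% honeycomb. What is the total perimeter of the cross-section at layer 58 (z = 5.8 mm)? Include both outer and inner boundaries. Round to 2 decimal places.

30.00 mm

At z = 5.8 mm: the cube is present — its section is the full 6.5×8.5 rectangle (perimeter 30.00 mm). Overall, the cross-section is a single solid region. Total boundary length (outer) = 30.00 mm.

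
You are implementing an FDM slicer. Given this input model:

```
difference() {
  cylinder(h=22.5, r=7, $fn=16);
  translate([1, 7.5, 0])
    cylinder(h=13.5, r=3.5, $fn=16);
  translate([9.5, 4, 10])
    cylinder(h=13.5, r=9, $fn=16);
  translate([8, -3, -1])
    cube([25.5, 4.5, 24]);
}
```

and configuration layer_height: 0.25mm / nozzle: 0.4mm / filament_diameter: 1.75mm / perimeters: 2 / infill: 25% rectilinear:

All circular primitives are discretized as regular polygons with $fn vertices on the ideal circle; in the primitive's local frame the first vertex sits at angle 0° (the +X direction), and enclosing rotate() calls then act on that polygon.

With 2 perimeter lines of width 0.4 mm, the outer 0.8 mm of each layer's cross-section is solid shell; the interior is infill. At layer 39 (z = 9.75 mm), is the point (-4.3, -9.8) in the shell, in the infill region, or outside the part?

outside

At z = 9.75 mm: the r=7 cylinder contributes a regular 16-gon of circumradius 7; the cylinder at (1, 7.5): section is a regular 16-gon, circumradius r=3.5; the cylinder at (9.5, 4) is not intersected at this z (z outside [10, 23.5]); the cube at (8, -3) is present — its section is the full 25.5×4.5 rectangle; Taking the first minus the rest: starting from the r=7 cylinder, the r=3.5 cylinder at (1, 7.5) partially overlaps it — only the 12.45 mm² overlap (of its 37.50 mm²) is removed, clipping the outline; the 25.5×4.5 cube at (8, -3) misses the remaining region (no effect) — 1 connected region. Overall, the cross-section is a single solid region. The nearest boundary edge runs (-0.00, -7.00)→(-2.68, -6.47); distance from the point to it = 3.71 mm. The point is not inside any of the regions above, so it lies outside the cross-section (3.71 mm from the nearest boundary).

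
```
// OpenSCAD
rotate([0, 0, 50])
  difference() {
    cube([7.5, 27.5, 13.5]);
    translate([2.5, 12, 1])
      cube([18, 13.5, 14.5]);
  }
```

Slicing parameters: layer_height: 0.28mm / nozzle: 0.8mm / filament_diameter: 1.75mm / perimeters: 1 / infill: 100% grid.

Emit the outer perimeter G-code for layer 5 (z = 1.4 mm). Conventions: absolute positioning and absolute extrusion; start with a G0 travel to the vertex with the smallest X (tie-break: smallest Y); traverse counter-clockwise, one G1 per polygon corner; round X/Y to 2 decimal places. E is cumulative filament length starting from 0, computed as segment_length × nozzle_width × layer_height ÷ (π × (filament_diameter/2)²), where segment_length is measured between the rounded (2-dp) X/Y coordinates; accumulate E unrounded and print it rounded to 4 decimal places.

At z = 1.4 mm: the cube (footprint 7.5×27.5) is included at this height; the 18×13.5 cube at (2.5, 12) contributes its full rectangle; Subtracting the remaining from the first: starting from the 7.5×27.5 cube, the 18×13.5 cube at (2.5, 12) partially overlaps it — only the 67.50 mm² overlap (of its 243.00 mm²) is removed, clipping the outline — 1 connected region; (rotated 50° about Z; rotation is an isometry so areas/perimeters/island counts are preserved). The outline is a single polygon with 8 vertices. Extrusion per mm of travel: 0.8 × 0.28 / (π × 0.875²) = 0.093128. Accumulating E over each segment gives final E = 7.4512.

G0 X-21.07 Y17.68 Z1.40
G1 X0.00 Y0.00 E2.5615
G1 X4.82 Y5.75 E3.2602
G1 X-4.37 Y13.46 E4.3774
G1 X-7.59 Y9.63 E4.8434
G1 X-17.93 Y18.31 E6.1006
G1 X-14.71 Y22.14 E6.5666
G1 X-16.25 Y23.42 E6.7531
G1 X-21.07 Y17.68 E7.4512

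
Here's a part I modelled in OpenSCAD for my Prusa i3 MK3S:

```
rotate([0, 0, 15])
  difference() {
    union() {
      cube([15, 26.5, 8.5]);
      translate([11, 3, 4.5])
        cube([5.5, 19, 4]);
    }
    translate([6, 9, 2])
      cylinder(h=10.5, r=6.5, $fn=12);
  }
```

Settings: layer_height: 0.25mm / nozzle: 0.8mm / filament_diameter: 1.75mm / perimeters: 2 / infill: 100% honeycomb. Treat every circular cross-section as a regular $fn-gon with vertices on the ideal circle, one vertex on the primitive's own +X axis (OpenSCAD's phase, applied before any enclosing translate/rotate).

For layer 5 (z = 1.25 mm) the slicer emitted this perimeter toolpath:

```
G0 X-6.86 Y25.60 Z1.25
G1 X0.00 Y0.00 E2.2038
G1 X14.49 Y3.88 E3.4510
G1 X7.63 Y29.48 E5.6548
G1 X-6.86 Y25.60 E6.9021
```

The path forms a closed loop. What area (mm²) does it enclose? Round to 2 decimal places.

397.56 mm²

Apply the shoelace formula to the sequence of (X, Y) vertices; enclosed area = 397.56 mm².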